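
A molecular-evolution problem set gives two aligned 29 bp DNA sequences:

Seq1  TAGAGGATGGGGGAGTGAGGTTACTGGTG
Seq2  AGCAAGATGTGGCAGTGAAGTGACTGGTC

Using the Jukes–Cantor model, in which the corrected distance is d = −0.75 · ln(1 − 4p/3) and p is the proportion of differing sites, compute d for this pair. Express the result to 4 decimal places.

0.4006

Differing sites — 1:T/A; 2:A/G; 3:G/C; 5:G/A; 10:G/T; 13:G/C; 19:G/A; 22:T/G; 29:G/C.
p = 9/29 = 0.310345.
d = −0.75 · ln(1 − (4/3)·0.310345) = −0.75 · ln(0.586207) = −0.75 · (-0.534082) = 0.4006.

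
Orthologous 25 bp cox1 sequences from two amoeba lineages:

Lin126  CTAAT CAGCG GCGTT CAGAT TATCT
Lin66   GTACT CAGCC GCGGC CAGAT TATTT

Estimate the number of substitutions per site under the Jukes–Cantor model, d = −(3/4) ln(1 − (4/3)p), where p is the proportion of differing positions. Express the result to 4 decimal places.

Differing sites — 1:C/G; 4:A/C; 10:G/C; 14:T/G; 15:T/C; 24:C/T.
p = 6/25 = 0.240000.
d = −0.75 · ln(1 − (4/3)·0.240000) = −0.75 · ln(0.680000) = −0.75 · (-0.385662) = 0.2892.

0.2892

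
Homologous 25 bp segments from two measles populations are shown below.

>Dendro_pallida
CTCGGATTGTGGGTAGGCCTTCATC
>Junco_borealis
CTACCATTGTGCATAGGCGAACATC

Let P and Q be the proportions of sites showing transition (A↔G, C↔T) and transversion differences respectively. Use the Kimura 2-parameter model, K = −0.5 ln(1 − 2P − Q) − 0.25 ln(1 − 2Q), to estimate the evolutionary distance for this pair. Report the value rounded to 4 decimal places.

0.4284

Mismatches occur at site 3 (C↔A, transversion), site 4 (G↔C, transversion), site 5 (G↔C, transversion), site 12 (G↔C, transversion), site 13 (G↔A, transition), site 19 (C↔G, transversion), site 20 (T↔A, transversion), site 21 (T↔A, transversion).
Of the 8 differences, 1 transition and 7 transversions over 25 sites: P = 1/25 = 0.040000, Q = 7/25 = 0.280000.
d = −0.5·ln(0.640000) − 0.25·ln(0.440000) = −0.5·(-0.446287) − 0.25·(-0.820981) = 0.4284.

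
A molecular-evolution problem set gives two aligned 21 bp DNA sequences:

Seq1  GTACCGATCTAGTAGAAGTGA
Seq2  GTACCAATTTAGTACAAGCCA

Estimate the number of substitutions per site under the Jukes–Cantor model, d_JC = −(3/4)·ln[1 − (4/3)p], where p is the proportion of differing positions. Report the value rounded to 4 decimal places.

The sequences differ at positions 6 (G/A), 9 (C/T), 15 (G/C), 19 (T/C), 20 (G/C).
p = 5/21 = 0.238095.
d = −0.75 · ln(1 − (4/3)·0.238095) = −0.75 · ln(0.682540) = −0.75 · (-0.381934) = 0.2865.

0.2865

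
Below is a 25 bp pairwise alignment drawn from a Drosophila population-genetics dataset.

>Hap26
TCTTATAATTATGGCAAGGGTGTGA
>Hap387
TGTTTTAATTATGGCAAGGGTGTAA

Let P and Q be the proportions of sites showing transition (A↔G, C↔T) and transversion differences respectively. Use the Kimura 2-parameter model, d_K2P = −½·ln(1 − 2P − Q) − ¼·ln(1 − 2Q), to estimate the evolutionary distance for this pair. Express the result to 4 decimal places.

Mismatches occur at site 2 (C/G, transversion), site 5 (A/T, transversion), site 24 (G/A, transition).
Of the 3 differences, 1 transition and 2 transversions over 25 sites: P = 1/25 = 0.040000, Q = 2/25 = 0.080000.
d = −0.5·ln(0.840000) − 0.25·ln(0.840000) = −0.5·(-0.174353) − 0.25·(-0.174353) = 0.1308.

0.1308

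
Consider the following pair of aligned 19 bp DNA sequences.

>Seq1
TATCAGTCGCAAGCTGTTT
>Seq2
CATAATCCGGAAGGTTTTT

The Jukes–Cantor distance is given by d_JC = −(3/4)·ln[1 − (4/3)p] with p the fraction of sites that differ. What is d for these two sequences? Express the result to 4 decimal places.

0.5068

The sequences differ at positions 1 (T/C), 4 (C/A), 6 (G/T), 7 (T/C), 10 (C/G), 14 (C/G), 16 (G/T).
p = 7/19 = 0.368421.
d = −0.75 · ln(1 − (4/3)·0.368421) = −0.75 · ln(0.508772) = −0.75 · (-0.675755) = 0.5068.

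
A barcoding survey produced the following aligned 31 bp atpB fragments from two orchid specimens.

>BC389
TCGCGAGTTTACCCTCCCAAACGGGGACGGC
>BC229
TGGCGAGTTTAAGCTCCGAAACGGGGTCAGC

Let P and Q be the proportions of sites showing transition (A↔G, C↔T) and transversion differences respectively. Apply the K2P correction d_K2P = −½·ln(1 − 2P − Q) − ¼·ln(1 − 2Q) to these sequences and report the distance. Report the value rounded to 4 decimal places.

Differing sites — 2:C/G (Tv); 12:C/A (Tv); 13:C/G (Tv); 18:C/G (Tv); 27:A/T (Tv); 29:G/A (Ti).
Of the 6 differences, 1 transition and 5 transversions over 31 sites: P = 1/31 = 0.032258, Q = 5/31 = 0.161290.
d = −0.5·ln(0.774194) − 0.25·ln(0.677420) = −0.5·(-0.255933) − 0.25·(-0.389464) = 0.2253.

0.2253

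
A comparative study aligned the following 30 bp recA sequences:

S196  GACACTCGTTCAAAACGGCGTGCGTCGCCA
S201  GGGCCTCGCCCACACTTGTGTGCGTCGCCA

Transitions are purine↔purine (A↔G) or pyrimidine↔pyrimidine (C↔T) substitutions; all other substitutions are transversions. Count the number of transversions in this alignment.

5

Differing sites — 2:A/G (Ti); 3:C/G (Tv); 4:A/C (Tv); 9:T/C (Ti); 10:T/C (Ti); 13:A/C (Tv); 15:A/C (Tv); 16:C/T (Ti); 17:G/T (Tv); 19:C/T (Ti).
Of the 10 differences, 5 transitions and 5 transversions, so the answer is 5.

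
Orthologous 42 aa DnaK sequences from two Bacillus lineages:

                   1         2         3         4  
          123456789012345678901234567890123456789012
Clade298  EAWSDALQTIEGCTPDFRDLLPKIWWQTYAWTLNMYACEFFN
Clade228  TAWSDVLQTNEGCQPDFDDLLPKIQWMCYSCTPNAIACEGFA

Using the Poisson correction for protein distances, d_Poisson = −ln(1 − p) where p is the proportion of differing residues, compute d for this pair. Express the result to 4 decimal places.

0.4418

Differing sites — 1:E/T; 6:A/V; 10:I/N; 14:T/Q; 18:R/D; 25:W/Q; 27:Q/M; 28:T/C; 30:A/S; 31:W/C; 33:L/P; 35:M/A; 36:Y/I; 40:F/G; 42:N/A.
p = 15/42 = 0.357143.
d = −ln(1 − 0.357143) = −ln(0.642857) = 0.4418.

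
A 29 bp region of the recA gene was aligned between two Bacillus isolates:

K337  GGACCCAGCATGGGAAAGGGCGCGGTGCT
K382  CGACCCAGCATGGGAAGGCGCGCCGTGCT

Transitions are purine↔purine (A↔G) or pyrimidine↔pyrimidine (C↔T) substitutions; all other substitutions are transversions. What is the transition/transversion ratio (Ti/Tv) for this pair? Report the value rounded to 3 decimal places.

The sequences differ at positions 1 (G/C, transversion), 17 (A/G, transition), 19 (G/C, transversion), 24 (G/C, transversion).
Of the 4 differences, 1 transition and 3 transversions, so Ti/Tv = 1/3 = 0.333.

0.333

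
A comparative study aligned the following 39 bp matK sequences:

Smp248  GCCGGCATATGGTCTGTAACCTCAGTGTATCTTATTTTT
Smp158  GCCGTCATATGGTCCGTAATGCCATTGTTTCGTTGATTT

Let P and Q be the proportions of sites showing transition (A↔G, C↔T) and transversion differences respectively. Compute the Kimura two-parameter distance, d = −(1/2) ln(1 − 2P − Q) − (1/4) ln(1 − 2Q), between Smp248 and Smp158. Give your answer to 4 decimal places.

0.3544

Mismatches occur at site 5 (G/T, transversion), site 15 (T/C, transition), site 20 (C/T, transition), site 21 (C/G, transversion), site 22 (T/C, transition), site 25 (G/T, transversion), site 29 (A/T, transversion), site 32 (T/G, transversion), site 34 (A/T, transversion), site 35 (T/G, transversion), site 36 (T/A, transversion).
Of the 11 differences, 3 transitions and 8 transversions over 39 sites: P = 3/39 = 0.076923, Q = 8/39 = 0.205128.
d = −0.5·ln(0.641026) − 0.25·ln(0.589744) = −0.5·(-0.444685) − 0.25·(-0.528067) = 0.3544.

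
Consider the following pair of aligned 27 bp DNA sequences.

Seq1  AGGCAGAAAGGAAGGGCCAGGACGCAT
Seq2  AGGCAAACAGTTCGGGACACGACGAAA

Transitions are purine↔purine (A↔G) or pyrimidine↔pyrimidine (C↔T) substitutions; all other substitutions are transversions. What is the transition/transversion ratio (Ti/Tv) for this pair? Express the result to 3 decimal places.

The sequences differ at positions 6 (G/A, transition), 8 (A/C, transversion), 11 (G/T, transversion), 12 (A/T, transversion), 13 (A/C, transversion), 17 (C/A, transversion), 20 (G/C, transversion), 25 (C/A, transversion), 27 (T/A, transversion).
Of the 9 differences, 1 transition and 8 transversions, so Ti/Tv = 1/8 = 0.125.

0.125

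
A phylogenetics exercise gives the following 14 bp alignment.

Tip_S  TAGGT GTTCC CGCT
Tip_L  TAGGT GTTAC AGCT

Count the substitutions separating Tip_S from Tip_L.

2

Mismatches occur at site 9 (C/A), site 11 (C/A).
That gives 2 mismatches out of 14 aligned sites, so the Hamming distance is 2.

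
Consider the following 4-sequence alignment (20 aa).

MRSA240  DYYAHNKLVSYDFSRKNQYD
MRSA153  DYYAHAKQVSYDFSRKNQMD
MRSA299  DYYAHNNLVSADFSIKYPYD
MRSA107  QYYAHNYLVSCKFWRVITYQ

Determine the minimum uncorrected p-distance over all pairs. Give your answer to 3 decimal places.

0.150

Pairwise Hamming distances:
  MRSA240 vs MRSA153: 3
  MRSA240 vs MRSA299: 5
  MRSA240 vs MRSA107: 9
  MRSA153 vs MRSA299: 8
  MRSA153 vs MRSA107: 12
  MRSA299 vs MRSA107: 10
The smallest is 3 mismatches, between MRSA240 and MRSA153; p = 3/20 = 0.150.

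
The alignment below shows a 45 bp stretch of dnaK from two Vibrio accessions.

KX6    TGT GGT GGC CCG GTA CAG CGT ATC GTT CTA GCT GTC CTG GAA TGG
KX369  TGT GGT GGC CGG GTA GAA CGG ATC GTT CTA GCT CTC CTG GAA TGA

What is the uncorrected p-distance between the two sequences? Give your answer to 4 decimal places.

0.1333

Differing sites — 11:C/G; 16:C/G; 18:G/A; 21:T/G; 34:G/C; 45:G/A.
There are 6 differences over 45 sites, so p = 6/45 = 0.1333.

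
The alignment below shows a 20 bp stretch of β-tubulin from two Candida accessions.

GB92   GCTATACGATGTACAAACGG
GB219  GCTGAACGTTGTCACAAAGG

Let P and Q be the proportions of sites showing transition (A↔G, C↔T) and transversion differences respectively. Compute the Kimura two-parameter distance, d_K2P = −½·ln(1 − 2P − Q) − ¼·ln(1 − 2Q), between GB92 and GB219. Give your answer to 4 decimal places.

0.4845

The sequences differ at positions 4 (A/G, transition), 5 (T/A, transversion), 9 (A/T, transversion), 13 (A/C, transversion), 14 (C/A, transversion), 15 (A/C, transversion), 18 (C/A, transversion).
Of the 7 differences, 1 transition and 6 transversions over 20 sites: P = 1/20 = 0.050000, Q = 6/20 = 0.300000.
d = −0.5·ln(0.600000) − 0.25·ln(0.400000) = −0.5·(-0.510826) − 0.25·(-0.916291) = 0.4845.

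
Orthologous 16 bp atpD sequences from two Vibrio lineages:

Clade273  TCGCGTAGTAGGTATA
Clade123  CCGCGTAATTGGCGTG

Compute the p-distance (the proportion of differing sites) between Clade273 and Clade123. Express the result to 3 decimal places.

0.375

Mismatches occur at site 1 (T↔C), site 8 (G↔A), site 10 (A↔T), site 13 (T↔C), site 14 (A↔G), site 16 (A↔G).
There are 6 differences over 16 sites, so p = 6/16 = 0.375.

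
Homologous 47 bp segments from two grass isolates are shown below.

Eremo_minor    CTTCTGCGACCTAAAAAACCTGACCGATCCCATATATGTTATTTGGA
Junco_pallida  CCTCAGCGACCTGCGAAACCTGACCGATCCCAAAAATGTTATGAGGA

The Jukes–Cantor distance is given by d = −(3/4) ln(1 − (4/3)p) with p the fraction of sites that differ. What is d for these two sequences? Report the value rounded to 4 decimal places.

Mismatches occur at site 2 (T→C), site 5 (T→A), site 13 (A→G), site 14 (A→C), site 15 (A→G), site 33 (T→A), site 35 (T→A), site 43 (T→G), site 44 (T→A).
p = 9/47 = 0.191489.
d = −0.75 · ln(1 − (4/3)·0.191489) = −0.75 · ln(0.744681) = −0.75 · (-0.294799) = 0.2211.

0.2211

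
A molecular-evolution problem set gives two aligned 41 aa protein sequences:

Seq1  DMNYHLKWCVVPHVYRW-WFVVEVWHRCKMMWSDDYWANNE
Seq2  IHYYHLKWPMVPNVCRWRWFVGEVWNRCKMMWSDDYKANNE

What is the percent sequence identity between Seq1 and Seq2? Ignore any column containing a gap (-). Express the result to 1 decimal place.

Excluding the 1 gap column leaves 40 comparable sites.
Mismatches occur at site 1 (D/I), site 2 (M/H), site 3 (N/Y), site 9 (C/P), site 10 (V/M), site 13 (H/N), site 15 (Y/C), site 22 (V/G), site 26 (H/N), site 37 (W/K).
30 of the 40 comparable sites match, so the percent identity is 30/40 × 100 = 75.0%.

75.0%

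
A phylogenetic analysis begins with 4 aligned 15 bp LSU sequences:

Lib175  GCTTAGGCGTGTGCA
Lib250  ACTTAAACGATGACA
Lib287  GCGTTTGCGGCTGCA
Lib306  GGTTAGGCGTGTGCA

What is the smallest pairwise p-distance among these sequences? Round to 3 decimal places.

0.067

Pairwise Hamming distances:
  Lib175 vs Lib250: 7
  Lib175 vs Lib287: 5
  Lib175 vs Lib306: 1
  Lib250 vs Lib287: 9
  Lib250 vs Lib306: 8
  Lib287 vs Lib306: 6
The smallest is 1 mismatch, between Lib175 and Lib306; p = 1/15 = 0.067.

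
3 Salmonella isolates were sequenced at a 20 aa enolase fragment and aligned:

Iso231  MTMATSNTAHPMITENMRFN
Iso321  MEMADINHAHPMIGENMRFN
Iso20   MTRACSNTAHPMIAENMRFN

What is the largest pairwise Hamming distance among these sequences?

Pairwise Hamming distances:
  Iso231 vs Iso321: 5
  Iso231 vs Iso20: 3
  Iso321 vs Iso20: 6
The largest is 6, between Iso321 and Iso20.

6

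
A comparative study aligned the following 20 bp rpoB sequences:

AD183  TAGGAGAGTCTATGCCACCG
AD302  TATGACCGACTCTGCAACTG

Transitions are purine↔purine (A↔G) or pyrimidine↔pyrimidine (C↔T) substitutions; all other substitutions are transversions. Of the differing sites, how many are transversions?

6

Differing sites — 3:G/T (Tv); 6:G/C (Tv); 7:A/C (Tv); 9:T/A (Tv); 12:A/C (Tv); 16:C/A (Tv); 19:C/T (Ti).
Of the 7 differences, 1 transition and 6 transversions, so the answer is 6.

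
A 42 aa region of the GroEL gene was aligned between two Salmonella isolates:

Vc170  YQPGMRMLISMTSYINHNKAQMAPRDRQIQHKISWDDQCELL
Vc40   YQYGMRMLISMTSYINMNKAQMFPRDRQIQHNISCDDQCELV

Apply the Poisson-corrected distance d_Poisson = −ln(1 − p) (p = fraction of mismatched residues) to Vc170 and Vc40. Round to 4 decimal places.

0.1542

Differing sites — 3:P/Y; 17:H/M; 23:A/F; 32:K/N; 35:W/C; 42:L/V.
p = 6/42 = 0.142857.
d = −ln(1 − 0.142857) = −ln(0.857143) = 0.1542.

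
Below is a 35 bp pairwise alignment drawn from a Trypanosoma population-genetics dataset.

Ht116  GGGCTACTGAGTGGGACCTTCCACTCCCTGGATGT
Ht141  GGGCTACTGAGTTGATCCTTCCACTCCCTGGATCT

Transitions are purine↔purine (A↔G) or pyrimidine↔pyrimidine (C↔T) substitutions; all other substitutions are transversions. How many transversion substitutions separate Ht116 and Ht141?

3

Differing sites — 13:G/T (Tv); 15:G/A (Ti); 16:A/T (Tv); 34:G/C (Tv).
Of the 4 differences, 1 transition and 3 transversions, so the answer is 3.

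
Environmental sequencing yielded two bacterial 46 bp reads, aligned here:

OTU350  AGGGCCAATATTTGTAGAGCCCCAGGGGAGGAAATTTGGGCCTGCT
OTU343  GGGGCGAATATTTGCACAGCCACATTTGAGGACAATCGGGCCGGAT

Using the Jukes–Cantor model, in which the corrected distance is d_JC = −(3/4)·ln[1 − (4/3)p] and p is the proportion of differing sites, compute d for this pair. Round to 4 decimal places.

0.3547

The sequences differ at positions 1 (A/G), 6 (C/G), 15 (T/C), 17 (G/C), 22 (C/A), 25 (G/T), 26 (G/T), 27 (G/T), 33 (A/C), 35 (T/A), 37 (T/C), 43 (T/G), 45 (C/A).
p = 13/46 = 0.282609.
d = −0.75 · ln(1 − (4/3)·0.282609) = −0.75 · ln(0.623188) = −0.75 · (-0.472907) = 0.3547.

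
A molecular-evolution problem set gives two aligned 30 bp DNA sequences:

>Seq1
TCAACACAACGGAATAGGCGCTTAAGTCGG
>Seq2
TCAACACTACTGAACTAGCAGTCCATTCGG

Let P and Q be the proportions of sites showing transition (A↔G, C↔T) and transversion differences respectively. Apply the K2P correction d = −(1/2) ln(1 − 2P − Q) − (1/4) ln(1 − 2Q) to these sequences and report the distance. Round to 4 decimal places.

Differing sites — 8:A/T (Tv); 11:G/T (Tv); 15:T/C (Ti); 16:A/T (Tv); 17:G/A (Ti); 20:G/A (Ti); 21:C/G (Tv); 23:T/C (Ti); 24:A/C (Tv); 26:G/T (Tv).
Of the 10 differences, 4 transitions and 6 transversions over 30 sites: P = 4/30 = 0.133333, Q = 6/30 = 0.200000.
d = −0.5·ln(0.533334) − 0.25·ln(0.600000) = −0.5·(-0.628607) − 0.25·(-0.510826) = 0.4420.

0.4420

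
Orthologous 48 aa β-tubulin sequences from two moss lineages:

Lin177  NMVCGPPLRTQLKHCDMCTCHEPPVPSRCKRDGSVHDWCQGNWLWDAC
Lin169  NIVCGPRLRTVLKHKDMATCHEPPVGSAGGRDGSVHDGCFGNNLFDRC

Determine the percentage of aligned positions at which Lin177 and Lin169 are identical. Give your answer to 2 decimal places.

70.83%

Differing sites — 2:M/I; 7:P/R; 11:Q/V; 15:C/K; 18:C/A; 26:P/G; 28:R/A; 29:C/G; 30:K/G; 38:W/G; 40:Q/F; 43:W/N; 45:W/F; 47:A/R.
34 of the 48 sites match, so the percent identity is 34/48 × 100 = 70.83%.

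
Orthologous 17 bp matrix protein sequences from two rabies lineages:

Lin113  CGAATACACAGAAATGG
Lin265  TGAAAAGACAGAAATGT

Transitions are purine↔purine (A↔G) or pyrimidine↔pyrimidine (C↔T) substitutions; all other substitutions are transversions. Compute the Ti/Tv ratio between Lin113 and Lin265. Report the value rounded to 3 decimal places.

0.333

The sequences differ at positions 1 (C/T, transition), 5 (T/A, transversion), 7 (C/G, transversion), 17 (G/T, transversion).
Of the 4 differences, 1 transition and 3 transversions, so Ti/Tv = 1/3 = 0.333.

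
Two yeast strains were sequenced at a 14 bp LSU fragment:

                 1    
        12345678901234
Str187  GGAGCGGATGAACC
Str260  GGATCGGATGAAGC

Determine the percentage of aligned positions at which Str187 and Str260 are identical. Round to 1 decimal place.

Differing sites — 4:G/T; 13:C/G.
12 of the 14 sites match, so the percent identity is 12/14 × 100 = 85.7%.

85.7%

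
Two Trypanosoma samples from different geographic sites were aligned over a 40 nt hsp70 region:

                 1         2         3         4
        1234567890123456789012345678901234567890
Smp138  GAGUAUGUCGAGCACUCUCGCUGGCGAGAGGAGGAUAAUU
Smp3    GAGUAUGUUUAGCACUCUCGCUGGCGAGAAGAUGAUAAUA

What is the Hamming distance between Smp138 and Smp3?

5

Differing sites — 9:C/U; 10:G/U; 30:G/A; 33:G/U; 40:U/A.
That gives 5 mismatches out of 40 aligned sites, so the Hamming distance is 5.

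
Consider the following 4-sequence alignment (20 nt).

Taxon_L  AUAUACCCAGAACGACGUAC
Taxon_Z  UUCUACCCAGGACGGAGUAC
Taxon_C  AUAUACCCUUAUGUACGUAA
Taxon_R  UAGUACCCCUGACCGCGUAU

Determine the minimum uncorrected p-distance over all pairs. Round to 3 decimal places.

Pairwise Hamming distances:
  Taxon_L vs Taxon_Z: 5
  Taxon_L vs Taxon_C: 6
  Taxon_L vs Taxon_R: 9
  Taxon_Z vs Taxon_C: 11
  Taxon_Z vs Taxon_R: 7
  Taxon_C vs Taxon_R: 10
The smallest is 5 mismatches, between Taxon_L and Taxon_Z; p = 5/20 = 0.250.

0.250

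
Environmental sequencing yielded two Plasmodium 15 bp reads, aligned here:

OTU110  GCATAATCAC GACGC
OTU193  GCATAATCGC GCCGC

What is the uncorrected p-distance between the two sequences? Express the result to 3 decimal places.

0.133

Mismatches occur at site 9 (A↔G), site 12 (A↔C).
There are 2 differences over 15 sites, so p = 2/15 = 0.133.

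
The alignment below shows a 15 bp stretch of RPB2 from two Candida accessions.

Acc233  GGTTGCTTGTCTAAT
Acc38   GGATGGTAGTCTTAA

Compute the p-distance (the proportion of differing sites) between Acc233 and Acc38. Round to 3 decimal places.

Mismatches occur at site 3 (T↔A), site 6 (C↔G), site 8 (T↔A), site 13 (A↔T), site 15 (T↔A).
There are 5 differences over 15 sites, so p = 5/15 = 0.333.

0.333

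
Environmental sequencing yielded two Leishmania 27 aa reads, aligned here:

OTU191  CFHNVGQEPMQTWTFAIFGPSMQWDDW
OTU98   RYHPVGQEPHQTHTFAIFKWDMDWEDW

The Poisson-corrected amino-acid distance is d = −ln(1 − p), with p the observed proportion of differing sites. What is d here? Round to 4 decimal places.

0.4626

Mismatches occur at site 1 (C/R), site 2 (F/Y), site 4 (N/P), site 10 (M/H), site 13 (W/H), site 19 (G/K), site 20 (P/W), site 21 (S/D), site 23 (Q/D), site 25 (D/E).
p = 10/27 = 0.370370.
d = −ln(1 − 0.370370) = −ln(0.629630) = 0.4626.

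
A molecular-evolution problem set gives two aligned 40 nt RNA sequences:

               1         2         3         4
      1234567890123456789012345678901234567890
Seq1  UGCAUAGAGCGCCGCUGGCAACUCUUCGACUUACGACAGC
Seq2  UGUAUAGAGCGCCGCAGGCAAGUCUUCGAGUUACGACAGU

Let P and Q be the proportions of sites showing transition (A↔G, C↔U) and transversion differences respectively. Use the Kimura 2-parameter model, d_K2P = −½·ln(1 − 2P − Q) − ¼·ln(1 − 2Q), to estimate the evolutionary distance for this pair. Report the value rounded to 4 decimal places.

The sequences differ at positions 3 (C/U, transition), 16 (U/A, transversion), 22 (C/G, transversion), 30 (C/G, transversion), 40 (C/U, transition).
Of the 5 differences, 2 transitions and 3 transversions over 40 sites: P = 2/40 = 0.050000, Q = 3/40 = 0.075000.
d = −0.5·ln(0.825000) − 0.25·ln(0.850000) = −0.5·(-0.192372) − 0.25·(-0.162519) = 0.1368.

0.1368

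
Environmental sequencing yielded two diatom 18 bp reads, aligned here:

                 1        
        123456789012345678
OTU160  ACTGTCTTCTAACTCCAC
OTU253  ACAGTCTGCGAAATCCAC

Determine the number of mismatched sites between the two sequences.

4

Differing sites — 3:T/A; 8:T/G; 10:T/G; 13:C/A.
That gives 4 mismatches out of 18 aligned sites, so the Hamming distance is 4.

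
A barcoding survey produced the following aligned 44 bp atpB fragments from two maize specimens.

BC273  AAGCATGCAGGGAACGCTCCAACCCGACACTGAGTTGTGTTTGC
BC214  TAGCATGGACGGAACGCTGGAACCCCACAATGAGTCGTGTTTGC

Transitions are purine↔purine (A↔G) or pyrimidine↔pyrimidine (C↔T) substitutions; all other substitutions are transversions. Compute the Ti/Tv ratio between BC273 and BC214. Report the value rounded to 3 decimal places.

0.143

The sequences differ at positions 1 (A/T, transversion), 8 (C/G, transversion), 10 (G/C, transversion), 19 (C/G, transversion), 20 (C/G, transversion), 26 (G/C, transversion), 30 (C/A, transversion), 36 (T/C, transition).
Of the 8 differences, 1 transition and 7 transversions, so Ti/Tv = 1/7 = 0.143.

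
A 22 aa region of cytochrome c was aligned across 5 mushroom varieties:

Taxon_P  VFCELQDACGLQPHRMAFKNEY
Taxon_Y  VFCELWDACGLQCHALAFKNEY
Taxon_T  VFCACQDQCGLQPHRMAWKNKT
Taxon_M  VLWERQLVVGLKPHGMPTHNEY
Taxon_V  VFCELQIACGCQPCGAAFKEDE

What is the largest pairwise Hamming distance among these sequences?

16

Pairwise Hamming distances:
  Taxon_P vs Taxon_Y: 4
  Taxon_P vs Taxon_T: 6
  Taxon_P vs Taxon_M: 11
  Taxon_P vs Taxon_V: 8
  Taxon_Y vs Taxon_T: 10
  Taxon_Y vs Taxon_M: 14
  Taxon_Y vs Taxon_V: 10
  Taxon_T vs Taxon_M: 14
  Taxon_T vs Taxon_V: 12
  Taxon_M vs Taxon_V: 16
The largest is 16, between Taxon_M and Taxon_V.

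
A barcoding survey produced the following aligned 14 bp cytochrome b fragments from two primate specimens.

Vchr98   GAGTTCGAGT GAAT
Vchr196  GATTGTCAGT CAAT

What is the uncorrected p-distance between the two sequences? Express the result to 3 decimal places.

The sequences differ at positions 3 (G/T), 5 (T/G), 6 (C/T), 7 (G/C), 11 (G/C).
There are 5 differences over 14 sites, so p = 5/14 = 0.357.

0.357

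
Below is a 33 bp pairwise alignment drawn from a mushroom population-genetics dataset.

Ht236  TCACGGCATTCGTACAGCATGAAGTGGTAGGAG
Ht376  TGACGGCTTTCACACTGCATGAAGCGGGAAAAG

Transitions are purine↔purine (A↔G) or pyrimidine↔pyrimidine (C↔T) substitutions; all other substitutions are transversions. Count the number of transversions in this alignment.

The sequences differ at positions 2 (C/G, transversion), 8 (A/T, transversion), 12 (G/A, transition), 13 (T/C, transition), 16 (A/T, transversion), 25 (T/C, transition), 28 (T/G, transversion), 30 (G/A, transition), 31 (G/A, transition).
Of the 9 differences, 5 transitions and 4 transversions, so the answer is 4.

4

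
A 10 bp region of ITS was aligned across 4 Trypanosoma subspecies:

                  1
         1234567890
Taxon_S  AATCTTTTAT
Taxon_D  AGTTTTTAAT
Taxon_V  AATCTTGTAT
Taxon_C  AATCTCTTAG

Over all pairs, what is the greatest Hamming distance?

Pairwise Hamming distances:
  Taxon_S vs Taxon_D: 3
  Taxon_S vs Taxon_V: 1
  Taxon_S vs Taxon_C: 2
  Taxon_D vs Taxon_V: 4
  Taxon_D vs Taxon_C: 5
  Taxon_V vs Taxon_C: 3
The largest is 5, between Taxon_D and Taxon_C.

5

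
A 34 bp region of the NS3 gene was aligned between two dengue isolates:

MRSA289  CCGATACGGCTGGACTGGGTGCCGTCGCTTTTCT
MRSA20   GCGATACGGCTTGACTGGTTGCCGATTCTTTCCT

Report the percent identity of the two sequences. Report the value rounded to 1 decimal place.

Mismatches occur at site 1 (C↔G), site 12 (G↔T), site 19 (G↔T), site 25 (T↔A), site 26 (C↔T), site 27 (G↔T), site 32 (T↔C).
27 of the 34 sites match, so the percent identity is 27/34 × 100 = 79.4%.

79.4%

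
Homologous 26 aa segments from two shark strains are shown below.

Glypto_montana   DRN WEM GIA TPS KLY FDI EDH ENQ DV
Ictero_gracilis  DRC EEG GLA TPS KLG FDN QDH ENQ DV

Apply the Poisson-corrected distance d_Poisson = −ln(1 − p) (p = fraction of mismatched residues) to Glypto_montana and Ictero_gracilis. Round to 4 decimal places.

0.3137

Mismatches occur at site 3 (N/C), site 4 (W/E), site 6 (M/G), site 8 (I/L), site 15 (Y/G), site 18 (I/N), site 19 (E/Q).
p = 7/26 = 0.269231.
d = −ln(1 − 0.269231) = −ln(0.730769) = 0.3137.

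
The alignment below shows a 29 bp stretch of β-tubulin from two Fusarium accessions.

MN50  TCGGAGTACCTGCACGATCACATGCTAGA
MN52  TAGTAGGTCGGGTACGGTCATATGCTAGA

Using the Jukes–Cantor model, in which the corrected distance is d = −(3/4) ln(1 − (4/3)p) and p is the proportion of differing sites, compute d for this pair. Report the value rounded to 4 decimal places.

0.4006

Differing sites — 2:C/A; 4:G/T; 7:T/G; 8:A/T; 10:C/G; 11:T/G; 13:C/T; 17:A/G; 21:C/T.
p = 9/29 = 0.310345.
d = −0.75 · ln(1 − (4/3)·0.310345) = −0.75 · ln(0.586207) = −0.75 · (-0.534082) = 0.4006.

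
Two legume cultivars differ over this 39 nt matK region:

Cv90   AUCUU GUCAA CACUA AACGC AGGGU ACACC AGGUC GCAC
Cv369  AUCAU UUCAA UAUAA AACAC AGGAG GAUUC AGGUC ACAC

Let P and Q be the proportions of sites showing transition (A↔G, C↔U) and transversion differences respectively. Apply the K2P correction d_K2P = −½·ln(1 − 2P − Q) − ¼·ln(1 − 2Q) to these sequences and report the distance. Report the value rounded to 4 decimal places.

Differing sites — 4:U/A (Tv); 6:G/U (Tv); 11:C/U (Ti); 13:C/U (Ti); 14:U/A (Tv); 19:G/A (Ti); 24:G/A (Ti); 25:U/G (Tv); 26:A/G (Ti); 27:C/A (Tv); 28:A/U (Tv); 29:C/U (Ti); 36:G/A (Ti).
Of the 13 differences, 7 transitions and 6 transversions over 39 sites: P = 7/39 = 0.179487, Q = 6/39 = 0.153846.
d = −0.5·ln(0.487180) − 0.25·ln(0.692308) = −0.5·(-0.719122) − 0.25·(-0.367724) = 0.4515.

0.4515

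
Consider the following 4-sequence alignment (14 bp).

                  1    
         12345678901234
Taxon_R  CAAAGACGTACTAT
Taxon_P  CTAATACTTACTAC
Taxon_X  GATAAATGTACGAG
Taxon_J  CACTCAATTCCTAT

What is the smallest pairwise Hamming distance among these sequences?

Pairwise Hamming distances:
  Taxon_R vs Taxon_P: 4
  Taxon_R vs Taxon_X: 6
  Taxon_R vs Taxon_J: 6
  Taxon_P vs Taxon_X: 8
  Taxon_P vs Taxon_J: 7
  Taxon_X vs Taxon_J: 9
The smallest is 4, between Taxon_R and Taxon_P.

4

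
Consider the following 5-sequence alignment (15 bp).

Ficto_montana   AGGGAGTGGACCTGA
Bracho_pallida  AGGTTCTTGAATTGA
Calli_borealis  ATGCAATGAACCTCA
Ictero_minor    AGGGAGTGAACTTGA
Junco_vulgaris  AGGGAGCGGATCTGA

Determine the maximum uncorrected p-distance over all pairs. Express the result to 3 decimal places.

Pairwise Hamming distances:
  Ficto_montana vs Bracho_pallida: 6
  Ficto_montana vs Calli_borealis: 5
  Ficto_montana vs Ictero_minor: 2
  Ficto_montana vs Junco_vulgaris: 2
  Bracho_pallida vs Calli_borealis: 9
  Bracho_pallida vs Ictero_minor: 6
  Bracho_pallida vs Junco_vulgaris: 7
  Calli_borealis vs Ictero_minor: 5
  Calli_borealis vs Junco_vulgaris: 7
  Ictero_minor vs Junco_vulgaris: 4
The largest is 9 mismatches, between Bracho_pallida and Calli_borealis; p = 9/15 = 0.600.

0.600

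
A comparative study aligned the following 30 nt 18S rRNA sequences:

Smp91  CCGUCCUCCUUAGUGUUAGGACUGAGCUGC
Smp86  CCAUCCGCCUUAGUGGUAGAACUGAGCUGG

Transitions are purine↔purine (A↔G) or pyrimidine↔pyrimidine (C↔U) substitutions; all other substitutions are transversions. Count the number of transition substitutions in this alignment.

Mismatches occur at site 3 (G↔A, transition), site 7 (U↔G, transversion), site 16 (U↔G, transversion), site 20 (G↔A, transition), site 30 (C↔G, transversion).
Of the 5 differences, 2 transitions and 3 transversions, so the answer is 2.

2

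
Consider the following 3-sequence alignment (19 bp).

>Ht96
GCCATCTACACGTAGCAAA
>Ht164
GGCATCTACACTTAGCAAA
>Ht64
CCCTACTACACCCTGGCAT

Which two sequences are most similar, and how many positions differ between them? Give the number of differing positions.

2

Pairwise Hamming distances:
  Ht96 vs Ht164: 2
  Ht96 vs Ht64: 9
  Ht164 vs Ht64: 10
The smallest is 2, between Ht96 and Ht164.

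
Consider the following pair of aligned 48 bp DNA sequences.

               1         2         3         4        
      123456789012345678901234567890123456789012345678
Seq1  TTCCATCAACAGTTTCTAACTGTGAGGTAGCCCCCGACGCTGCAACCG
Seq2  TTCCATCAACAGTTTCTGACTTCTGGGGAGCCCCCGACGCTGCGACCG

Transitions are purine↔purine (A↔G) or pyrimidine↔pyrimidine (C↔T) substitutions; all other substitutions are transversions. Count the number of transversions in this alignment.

Mismatches occur at site 18 (A/G, transition), site 22 (G/T, transversion), site 23 (T/C, transition), site 24 (G/T, transversion), site 25 (A/G, transition), site 28 (T/G, transversion), site 44 (A/G, transition).
Of the 7 differences, 4 transitions and 3 transversions, so the answer is 3.

3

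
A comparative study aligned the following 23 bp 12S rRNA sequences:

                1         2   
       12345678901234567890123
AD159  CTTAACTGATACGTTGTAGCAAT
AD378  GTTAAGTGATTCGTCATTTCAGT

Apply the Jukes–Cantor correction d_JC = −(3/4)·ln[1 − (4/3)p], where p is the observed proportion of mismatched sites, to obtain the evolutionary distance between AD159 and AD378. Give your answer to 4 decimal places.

Mismatches occur at site 1 (C/G), site 6 (C/G), site 11 (A/T), site 15 (T/C), site 16 (G/A), site 18 (A/T), site 19 (G/T), site 22 (A/G).
p = 8/23 = 0.347826.
d = −0.75 · ln(1 − (4/3)·0.347826) = −0.75 · ln(0.536232) = −0.75 · (-0.623188) = 0.4674.

0.4674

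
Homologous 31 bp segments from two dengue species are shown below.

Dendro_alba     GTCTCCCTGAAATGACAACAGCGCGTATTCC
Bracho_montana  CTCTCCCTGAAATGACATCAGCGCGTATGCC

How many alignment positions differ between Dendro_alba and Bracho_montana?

Differing sites — 1:G/C; 18:A/T; 29:T/G.
That gives 3 mismatches out of 31 aligned sites, so the Hamming distance is 3.

3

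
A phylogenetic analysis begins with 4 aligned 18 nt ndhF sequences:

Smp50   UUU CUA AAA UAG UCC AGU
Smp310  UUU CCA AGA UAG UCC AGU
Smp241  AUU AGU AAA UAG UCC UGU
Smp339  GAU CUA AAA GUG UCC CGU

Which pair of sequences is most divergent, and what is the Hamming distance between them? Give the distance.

8

Pairwise Hamming distances:
  Smp50 vs Smp310: 2
  Smp50 vs Smp241: 5
  Smp50 vs Smp339: 5
  Smp310 vs Smp241: 6
  Smp310 vs Smp339: 7
  Smp241 vs Smp339: 8
The largest is 8, between Smp241 and Smp339.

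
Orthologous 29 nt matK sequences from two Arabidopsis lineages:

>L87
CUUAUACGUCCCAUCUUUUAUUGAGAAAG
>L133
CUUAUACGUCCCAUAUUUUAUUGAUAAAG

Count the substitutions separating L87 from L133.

Mismatches occur at site 15 (C↔A), site 25 (G↔U).
That gives 2 mismatches out of 29 aligned sites, so the Hamming distance is 2.

2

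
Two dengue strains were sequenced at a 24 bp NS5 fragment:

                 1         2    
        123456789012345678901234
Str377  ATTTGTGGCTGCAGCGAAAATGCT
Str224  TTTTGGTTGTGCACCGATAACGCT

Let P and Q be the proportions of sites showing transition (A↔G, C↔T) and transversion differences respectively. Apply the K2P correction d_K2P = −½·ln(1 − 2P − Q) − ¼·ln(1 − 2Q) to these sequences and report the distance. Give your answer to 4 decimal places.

Mismatches occur at site 1 (A/T, transversion), site 6 (T/G, transversion), site 7 (G/T, transversion), site 8 (G/T, transversion), site 9 (C/G, transversion), site 14 (G/C, transversion), site 18 (A/T, transversion), site 21 (T/C, transition).
Of the 8 differences, 1 transition and 7 transversions over 24 sites: P = 1/24 = 0.041667, Q = 7/24 = 0.291667.
d = −0.5·ln(0.624999) − 0.25·ln(0.416666) = −0.5·(-0.470005) − 0.25·(-0.875470) = 0.4539.

0.4539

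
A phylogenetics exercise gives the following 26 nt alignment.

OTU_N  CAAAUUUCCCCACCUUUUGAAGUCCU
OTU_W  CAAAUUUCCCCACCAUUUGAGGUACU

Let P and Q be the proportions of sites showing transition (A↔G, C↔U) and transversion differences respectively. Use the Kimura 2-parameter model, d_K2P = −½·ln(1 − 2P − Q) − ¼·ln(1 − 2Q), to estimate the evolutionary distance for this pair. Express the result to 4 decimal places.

Mismatches occur at site 15 (U↔A, transversion), site 21 (A↔G, transition), site 24 (C↔A, transversion).
Of the 3 differences, 1 transition and 2 transversions over 26 sites: P = 1/26 = 0.038462, Q = 2/26 = 0.076923.
d = −0.5·ln(0.846153) − 0.25·ln(0.846154) = −0.5·(-0.167055) − 0.25·(-0.167054) = 0.1253.

0.1253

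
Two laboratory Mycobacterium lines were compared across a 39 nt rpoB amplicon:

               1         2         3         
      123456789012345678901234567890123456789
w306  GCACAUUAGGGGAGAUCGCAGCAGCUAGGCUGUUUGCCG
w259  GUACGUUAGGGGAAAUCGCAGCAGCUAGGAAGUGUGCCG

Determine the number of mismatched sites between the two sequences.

Differing sites — 2:C/U; 5:A/G; 14:G/A; 30:C/A; 31:U/A; 34:U/G.
That gives 6 mismatches out of 39 aligned sites, so the Hamming distance is 6.

6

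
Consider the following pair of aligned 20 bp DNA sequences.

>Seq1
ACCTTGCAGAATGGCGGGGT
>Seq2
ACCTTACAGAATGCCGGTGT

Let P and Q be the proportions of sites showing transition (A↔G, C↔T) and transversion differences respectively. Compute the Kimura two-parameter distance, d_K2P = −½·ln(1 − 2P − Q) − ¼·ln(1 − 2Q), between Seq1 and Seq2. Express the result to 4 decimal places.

0.1674

Mismatches occur at site 6 (G/A, transition), site 14 (G/C, transversion), site 18 (G/T, transversion).
Of the 3 differences, 1 transition and 2 transversions over 20 sites: P = 1/20 = 0.050000, Q = 2/20 = 0.100000.
d = −0.5·ln(0.800000) − 0.25·ln(0.800000) = −0.5·(-0.223144) − 0.25·(-0.223144) = 0.1674.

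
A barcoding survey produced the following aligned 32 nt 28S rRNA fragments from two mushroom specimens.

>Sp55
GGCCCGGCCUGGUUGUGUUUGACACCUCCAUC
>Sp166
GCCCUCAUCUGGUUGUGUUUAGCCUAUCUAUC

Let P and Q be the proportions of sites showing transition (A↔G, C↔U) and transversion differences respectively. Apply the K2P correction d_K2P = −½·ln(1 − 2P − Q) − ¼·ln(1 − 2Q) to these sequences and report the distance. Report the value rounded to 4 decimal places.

The sequences differ at positions 2 (G/C, transversion), 5 (C/U, transition), 6 (G/C, transversion), 7 (G/A, transition), 8 (C/U, transition), 21 (G/A, transition), 22 (A/G, transition), 24 (A/C, transversion), 25 (C/U, transition), 26 (C/A, transversion), 29 (C/U, transition).
Of the 11 differences, 7 transitions and 4 transversions over 32 sites: P = 7/32 = 0.218750, Q = 4/32 = 0.125000.
d = −0.5·ln(0.437500) − 0.25·ln(0.750000) = −0.5·(-0.826679) − 0.25·(-0.287682) = 0.4853.

0.4853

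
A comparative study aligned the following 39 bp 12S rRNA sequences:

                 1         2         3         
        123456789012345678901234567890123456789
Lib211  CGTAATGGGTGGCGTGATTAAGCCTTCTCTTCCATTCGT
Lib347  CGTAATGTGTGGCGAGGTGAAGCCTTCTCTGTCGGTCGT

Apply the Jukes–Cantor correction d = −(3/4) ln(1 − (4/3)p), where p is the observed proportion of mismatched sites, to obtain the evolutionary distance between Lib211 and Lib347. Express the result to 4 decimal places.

Mismatches occur at site 8 (G→T), site 15 (T→A), site 17 (A→G), site 19 (T→G), site 31 (T→G), site 32 (C→T), site 34 (A→G), site 35 (T→G).
p = 8/39 = 0.205128.
d = −0.75 · ln(1 − (4/3)·0.205128) = −0.75 · ln(0.726496) = −0.75 · (-0.319522) = 0.2396.

0.2396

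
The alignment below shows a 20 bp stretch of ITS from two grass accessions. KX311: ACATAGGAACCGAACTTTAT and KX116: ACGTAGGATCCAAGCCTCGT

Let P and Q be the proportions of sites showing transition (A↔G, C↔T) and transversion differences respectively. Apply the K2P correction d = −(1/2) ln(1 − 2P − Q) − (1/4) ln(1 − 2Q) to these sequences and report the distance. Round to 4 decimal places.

0.5513

Mismatches occur at site 3 (A→G, transition), site 9 (A→T, transversion), site 12 (G→A, transition), site 14 (A→G, transition), site 16 (T→C, transition), site 18 (T→C, transition), site 19 (A→G, transition).
Of the 7 differences, 6 transitions and 1 transversion over 20 sites: P = 6/20 = 0.300000, Q = 1/20 = 0.050000.
d = −0.5·ln(0.350000) − 0.25·ln(0.900000) = −0.5·(-1.049822) − 0.25·(-0.105361) = 0.5513.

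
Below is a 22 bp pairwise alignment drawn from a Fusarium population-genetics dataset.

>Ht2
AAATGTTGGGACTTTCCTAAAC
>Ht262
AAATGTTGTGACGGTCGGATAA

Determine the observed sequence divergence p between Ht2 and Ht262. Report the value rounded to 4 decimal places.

0.3182

The sequences differ at positions 9 (G/T), 13 (T/G), 14 (T/G), 17 (C/G), 18 (T/G), 20 (A/T), 22 (C/A).
There are 7 differences over 22 sites, so p = 7/22 = 0.3182.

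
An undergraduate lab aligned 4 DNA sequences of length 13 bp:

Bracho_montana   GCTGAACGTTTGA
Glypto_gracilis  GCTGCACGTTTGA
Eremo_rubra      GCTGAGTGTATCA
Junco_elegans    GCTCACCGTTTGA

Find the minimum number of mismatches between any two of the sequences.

1

Pairwise Hamming distances:
  Bracho_montana vs Glypto_gracilis: 1
  Bracho_montana vs Eremo_rubra: 4
  Bracho_montana vs Junco_elegans: 2
  Glypto_gracilis vs Eremo_rubra: 5
  Glypto_gracilis vs Junco_elegans: 3
  Eremo_rubra vs Junco_elegans: 5
The smallest is 1, between Bracho_montana and Glypto_gracilis.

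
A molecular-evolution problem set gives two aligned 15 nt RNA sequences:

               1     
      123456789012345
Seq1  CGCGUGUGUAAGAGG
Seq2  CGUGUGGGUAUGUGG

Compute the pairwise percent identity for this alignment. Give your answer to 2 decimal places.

73.33%

Mismatches occur at site 3 (C→U), site 7 (U→G), site 11 (A→U), site 13 (A→U).
11 of the 15 sites match, so the percent identity is 11/15 × 100 = 73.33%.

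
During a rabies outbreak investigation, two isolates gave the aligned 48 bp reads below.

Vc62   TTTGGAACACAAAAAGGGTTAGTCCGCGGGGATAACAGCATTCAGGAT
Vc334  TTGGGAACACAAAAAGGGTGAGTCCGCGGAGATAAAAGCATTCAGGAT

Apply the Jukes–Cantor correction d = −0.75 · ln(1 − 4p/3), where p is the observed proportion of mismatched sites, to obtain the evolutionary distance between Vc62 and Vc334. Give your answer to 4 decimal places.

Mismatches occur at site 3 (T→G), site 20 (T→G), site 30 (G→A), site 36 (C→A).
p = 4/48 = 0.083333.
d = −0.75 · ln(1 − (4/3)·0.083333) = −0.75 · ln(0.888889) = −0.75 · (-0.117783) = 0.0883.

0.0883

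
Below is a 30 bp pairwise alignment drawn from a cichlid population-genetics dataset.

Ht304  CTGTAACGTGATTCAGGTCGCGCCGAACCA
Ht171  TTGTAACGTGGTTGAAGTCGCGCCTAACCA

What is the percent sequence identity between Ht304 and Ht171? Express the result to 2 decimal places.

83.33%

Mismatches occur at site 1 (C→T), site 11 (A→G), site 14 (C→G), site 16 (G→A), site 25 (G→T).
25 of the 30 sites match, so the percent identity is 25/30 × 100 = 83.33%.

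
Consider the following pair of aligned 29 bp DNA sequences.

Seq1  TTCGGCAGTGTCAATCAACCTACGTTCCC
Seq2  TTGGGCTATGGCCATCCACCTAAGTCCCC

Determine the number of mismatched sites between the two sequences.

8

Differing sites — 3:C/G; 7:A/T; 8:G/A; 11:T/G; 13:A/C; 17:A/C; 23:C/A; 26:T/C.
That gives 8 mismatches out of 29 aligned sites, so the Hamming distance is 8.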